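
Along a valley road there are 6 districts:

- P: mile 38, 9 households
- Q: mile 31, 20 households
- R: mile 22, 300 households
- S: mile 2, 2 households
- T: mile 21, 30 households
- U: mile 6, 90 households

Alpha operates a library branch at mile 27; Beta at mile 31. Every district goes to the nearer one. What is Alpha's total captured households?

The indifferent point is the midpoint (27+31)/2 = 29; districts left of it (closer to Alpha at 27) go to Alpha, those right go to Beta.
  S at 2 (w=2) → Alpha
  U at 6 (w=90) → Alpha
  T at 21 (w=30) → Alpha
  R at 22 (w=300) → Alpha
  Q at 31 (w=20) → Beta
  P at 38 (w=9) → Beta
Alpha captures 422; Beta captures 29.

422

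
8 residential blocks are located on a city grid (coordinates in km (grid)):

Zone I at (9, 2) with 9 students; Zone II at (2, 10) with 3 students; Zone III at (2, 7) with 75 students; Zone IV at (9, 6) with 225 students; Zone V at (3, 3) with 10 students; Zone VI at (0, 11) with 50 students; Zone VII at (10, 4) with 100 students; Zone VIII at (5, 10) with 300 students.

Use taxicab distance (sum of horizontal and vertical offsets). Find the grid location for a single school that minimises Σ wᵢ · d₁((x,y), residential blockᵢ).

Manhattan distance separates: Σwᵢ(|x−xᵢ|+|y−yᵢ|) = Σwᵢ|x−xᵢ| + Σwᵢ|y−yᵢ|, so x and y are optimised independently as 1-D weighted medians.
Total weight W = 772; half = 386.
x-coordinate, sorted with cumulative weight:
  x=0 (Zone VI, w=50) cum 50
  x=2 (Zone II, w=3) cum 53
  x=2 (Zone III, w=75) cum 128
  x=3 (Zone V, w=10) cum 138
  x=5 (Zone VIII, w=300) cum 438  ← median
  x=9 (Zone I, w=9) cum 447
  x=9 (Zone IV, w=225) cum 672
  x=10 (Zone VII, w=100) cum 772
⇒ x* = 5
y-coordinate, sorted with cumulative weight:
  y=2 (Zone I, w=9) cum 9
  y=3 (Zone V, w=10) cum 19
  y=4 (Zone VII, w=100) cum 119
  y=6 (Zone IV, w=225) cum 344
  y=7 (Zone III, w=75) cum 419  ← median
  y=10 (Zone II, w=3) cum 422
  y=10 (Zone VIII, w=300) cum 722
  y=11 (Zone VI, w=50) cum 772
⇒ y* = 7

(5, 7)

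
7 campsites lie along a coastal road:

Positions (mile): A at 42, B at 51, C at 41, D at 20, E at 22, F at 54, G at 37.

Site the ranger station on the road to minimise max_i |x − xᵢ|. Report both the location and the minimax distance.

location 37, max distance 17

The 1-center on a line is the midpoint of the two extreme points: leftmost at 20, rightmost at 54.
Optimal location = (20 + 54)/2 = 37; maximum distance = (54 − 20)/2 = 17.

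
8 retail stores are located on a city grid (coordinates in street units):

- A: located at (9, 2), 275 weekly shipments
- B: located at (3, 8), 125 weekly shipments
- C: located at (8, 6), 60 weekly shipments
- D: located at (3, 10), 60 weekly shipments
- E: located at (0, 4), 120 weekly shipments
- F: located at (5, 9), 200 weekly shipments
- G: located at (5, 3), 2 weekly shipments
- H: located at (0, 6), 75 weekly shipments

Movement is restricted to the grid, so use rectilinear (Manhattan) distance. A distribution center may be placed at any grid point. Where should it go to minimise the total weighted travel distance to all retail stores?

(5, 6)

Manhattan distance separates: Σwᵢ(|x−xᵢ|+|y−yᵢ|) = Σwᵢ|x−xᵢ| + Σwᵢ|y−yᵢ|, so x and y are optimised independently as 1-D weighted medians.
Total weight W = 917; half = 458.5.
x-coordinate, sorted with cumulative weight:
  x=0 (E, w=120) cum 120
  x=0 (H, w=75) cum 195
  x=3 (B, w=125) cum 320
  x=3 (D, w=60) cum 380
  x=5 (F, w=200) cum 580  ← median
  x=5 (G, w=2) cum 582
  x=8 (C, w=60) cum 642
  x=9 (A, w=275) cum 917
⇒ x* = 5
y-coordinate, sorted with cumulative weight:
  y=2 (A, w=275) cum 275
  y=3 (G, w=2) cum 277
  y=4 (E, w=120) cum 397
  y=6 (C, w=60) cum 457
  y=6 (H, w=75) cum 532  ← median
  y=8 (B, w=125) cum 657
  y=9 (F, w=200) cum 857
  y=10 (D, w=60) cum 917
⇒ y* = 6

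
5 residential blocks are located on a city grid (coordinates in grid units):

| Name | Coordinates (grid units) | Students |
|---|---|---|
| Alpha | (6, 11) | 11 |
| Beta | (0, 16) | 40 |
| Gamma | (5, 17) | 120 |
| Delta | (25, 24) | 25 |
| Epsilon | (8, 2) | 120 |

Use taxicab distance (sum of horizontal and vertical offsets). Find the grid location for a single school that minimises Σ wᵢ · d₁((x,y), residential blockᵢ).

(5, 16)

Manhattan distance separates: Σwᵢ(|x−xᵢ|+|y−yᵢ|) = Σwᵢ|x−xᵢ| + Σwᵢ|y−yᵢ|, so x and y are optimised independently as 1-D weighted medians.
Total weight W = 316; half = 158.
x-coordinate, sorted with cumulative weight:
  x=0 (Beta, w=40) cum 40
  x=5 (Gamma, w=120) cum 160  ← median
  x=6 (Alpha, w=11) cum 171
  x=8 (Epsilon, w=120) cum 291
  x=25 (Delta, w=25) cum 316
⇒ x* = 5
y-coordinate, sorted with cumulative weight:
  y=2 (Epsilon, w=120) cum 120
  y=11 (Alpha, w=11) cum 131
  y=16 (Beta, w=40) cum 171  ← median
  y=17 (Gamma, w=120) cum 291
  y=24 (Delta, w=25) cum 316
⇒ y* = 16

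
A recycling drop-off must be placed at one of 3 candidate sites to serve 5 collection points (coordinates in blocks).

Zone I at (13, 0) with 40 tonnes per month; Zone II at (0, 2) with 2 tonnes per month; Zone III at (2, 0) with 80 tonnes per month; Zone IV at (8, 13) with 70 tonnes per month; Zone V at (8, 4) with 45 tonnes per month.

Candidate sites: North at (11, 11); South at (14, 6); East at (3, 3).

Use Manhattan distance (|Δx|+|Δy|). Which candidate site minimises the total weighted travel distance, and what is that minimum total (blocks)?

Total weighted distance at each candidate:
  North (11, 11): total = 2960
  South (14, 6): total = 3026
  East (3, 3): total = 2168
Minimum is at East with total 2168 blocks.

East, total 2168 blocks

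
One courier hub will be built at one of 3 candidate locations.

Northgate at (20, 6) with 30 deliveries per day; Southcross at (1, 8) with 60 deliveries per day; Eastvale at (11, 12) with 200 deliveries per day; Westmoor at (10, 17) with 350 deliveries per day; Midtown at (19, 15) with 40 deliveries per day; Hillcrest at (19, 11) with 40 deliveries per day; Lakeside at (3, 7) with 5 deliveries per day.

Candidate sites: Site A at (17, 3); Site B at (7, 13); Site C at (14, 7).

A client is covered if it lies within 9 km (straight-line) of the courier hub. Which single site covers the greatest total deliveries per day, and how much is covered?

Coverage radius r = 9 km; a point is covered iff (Δx)²+(Δy)² ≤ 9² = 81.
  Site A (17, 3): covers {Northgate, Hillcrest} → 70
  Site B (7, 13): covers {Southcross, Eastvale, Westmoor, Lakeside} → 615
  Site C (14, 7): covers {Northgate, Eastvale, Hillcrest} → 270
Maximum coverage at Site B: 615 deliveries per day.

Site B, covering 615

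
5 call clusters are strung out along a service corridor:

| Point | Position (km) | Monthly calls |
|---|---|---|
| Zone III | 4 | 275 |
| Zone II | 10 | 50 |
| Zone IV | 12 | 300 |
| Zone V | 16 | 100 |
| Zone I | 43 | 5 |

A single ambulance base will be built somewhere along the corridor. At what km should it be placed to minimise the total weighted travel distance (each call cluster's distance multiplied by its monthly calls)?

x = 12

For a sum of weighted absolute distances on a line, the optimum is the weighted median (not the mean). Total weight W = 730; half-weight = 365.
Sort by position and accumulate weight:
  km 4 (Zone III, w=275) → cum 275
  km 10 (Zone II, w=50) → cum 325
  km 12 (Zone IV, w=300) → cum 625  ≥ 365 → median here
  km 16 (Zone V, w=100) → cum 725
  km 43 (Zone I, w=5) → cum 730
Optimal location: km 12.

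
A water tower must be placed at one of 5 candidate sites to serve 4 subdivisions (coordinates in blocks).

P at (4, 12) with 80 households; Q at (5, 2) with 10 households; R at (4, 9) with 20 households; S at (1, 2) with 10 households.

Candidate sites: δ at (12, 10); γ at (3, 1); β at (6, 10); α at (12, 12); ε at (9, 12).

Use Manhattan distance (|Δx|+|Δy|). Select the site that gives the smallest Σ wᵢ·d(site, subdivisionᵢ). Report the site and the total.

β, total 600 blocks

Total weighted distance at each candidate:
  δ (12, 10): total = 1320
  γ (3, 1): total = 1200
  β (6, 10): total = 600
  α (12, 12): total = 1240
  ε (9, 12): total = 880
Minimum is at β with total 600 blocks.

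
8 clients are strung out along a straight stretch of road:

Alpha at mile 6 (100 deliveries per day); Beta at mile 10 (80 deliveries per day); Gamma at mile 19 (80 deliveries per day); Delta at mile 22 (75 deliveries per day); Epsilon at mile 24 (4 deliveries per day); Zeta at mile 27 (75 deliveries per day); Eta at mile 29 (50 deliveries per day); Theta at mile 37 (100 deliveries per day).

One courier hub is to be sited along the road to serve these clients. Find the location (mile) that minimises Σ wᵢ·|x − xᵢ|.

For a sum of weighted absolute distances on a line, the optimum is the weighted median (not the mean). Total weight W = 564; half-weight = 282.
Sort by position and accumulate weight:
  mile 6 (Alpha, w=100) → cum 100
  mile 10 (Beta, w=80) → cum 180
  mile 19 (Gamma, w=80) → cum 260
  mile 22 (Delta, w=75) → cum 335  ≥ 282 → median here
  mile 24 (Epsilon, w=4) → cum 339
  mile 27 (Zeta, w=75) → cum 414
  mile 29 (Eta, w=50) → cum 464
  mile 37 (Theta, w=100) → cum 564
Optimal location: mile 22.

x = 22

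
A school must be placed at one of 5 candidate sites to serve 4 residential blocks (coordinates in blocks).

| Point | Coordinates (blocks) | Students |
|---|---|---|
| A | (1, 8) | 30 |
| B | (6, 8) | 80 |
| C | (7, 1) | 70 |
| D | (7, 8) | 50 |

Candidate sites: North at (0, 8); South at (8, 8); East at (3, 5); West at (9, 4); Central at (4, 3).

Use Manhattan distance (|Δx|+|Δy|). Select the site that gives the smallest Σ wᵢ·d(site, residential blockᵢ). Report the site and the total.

Total weighted distance at each candidate:
  North (0, 8): total = 1840
  South (8, 8): total = 980
  East (3, 5): total = 1540
  West (9, 4): total = 1570
  Central (4, 3): total = 1550
Minimum is at South with total 980 blocks.

South, total 980 blocks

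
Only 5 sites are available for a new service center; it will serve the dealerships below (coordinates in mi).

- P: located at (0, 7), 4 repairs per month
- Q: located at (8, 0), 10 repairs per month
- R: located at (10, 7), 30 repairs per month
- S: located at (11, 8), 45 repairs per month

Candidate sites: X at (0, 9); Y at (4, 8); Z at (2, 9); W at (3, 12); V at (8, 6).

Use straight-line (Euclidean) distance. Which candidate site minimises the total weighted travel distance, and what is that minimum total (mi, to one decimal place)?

V, total 321.6 mi

Total weighted distance at each candidate:
  X (0, 9): total = 931.4
  Y (4, 8): total = 603.4
  Z (2, 9): total = 774.4
  W (3, 12): total = 813.9
  V (8, 6): total = 321.6
Minimum is at V with total 321.6 mi.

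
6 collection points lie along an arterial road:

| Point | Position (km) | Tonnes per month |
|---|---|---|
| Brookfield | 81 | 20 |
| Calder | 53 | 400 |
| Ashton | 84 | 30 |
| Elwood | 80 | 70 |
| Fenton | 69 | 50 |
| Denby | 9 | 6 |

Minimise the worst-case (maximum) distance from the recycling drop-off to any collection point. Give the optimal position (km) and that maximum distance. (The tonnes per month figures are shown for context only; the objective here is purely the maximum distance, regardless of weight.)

The 1-center on a line is the midpoint of the two extreme points: leftmost at 9, rightmost at 84.
Optimal location = (9 + 84)/2 = 46.5; maximum distance = (84 − 9)/2 = 37.5.

location 46.5, max distance 37.5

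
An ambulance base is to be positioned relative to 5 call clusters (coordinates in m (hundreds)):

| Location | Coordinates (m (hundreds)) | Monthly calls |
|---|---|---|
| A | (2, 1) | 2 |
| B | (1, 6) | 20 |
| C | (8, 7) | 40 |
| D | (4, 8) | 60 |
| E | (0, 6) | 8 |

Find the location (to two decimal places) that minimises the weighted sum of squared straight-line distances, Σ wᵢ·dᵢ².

(4.49, 7.15)

The minimiser of Σwᵢ‖p−pᵢ‖² is the weighted centroid p* = (Σwᵢpᵢ)/(Σwᵢ).
Σwᵢ = 130.
Σwᵢxᵢ = 2·2 + 20·1 + 40·8 + 60·4 + 8·0 = 584.
Σwᵢyᵢ = 2·1 + 20·6 + 40·7 + 60·8 + 8·6 = 930.
x* = 584/130 = 4.49, y* = 930/130 = 7.15.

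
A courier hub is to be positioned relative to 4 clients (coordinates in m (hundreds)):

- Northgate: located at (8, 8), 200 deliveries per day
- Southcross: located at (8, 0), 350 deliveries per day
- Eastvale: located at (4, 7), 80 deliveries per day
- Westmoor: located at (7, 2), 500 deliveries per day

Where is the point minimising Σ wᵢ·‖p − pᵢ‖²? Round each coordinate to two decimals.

(7.27, 2.80)

The minimiser of Σwᵢ‖p−pᵢ‖² is the weighted centroid p* = (Σwᵢpᵢ)/(Σwᵢ).
Σwᵢ = 1130.
Σwᵢxᵢ = 200·8 + 350·8 + 80·4 + 500·7 = 8220.
Σwᵢyᵢ = 200·8 + 350·0 + 80·7 + 500·2 = 3160.
x* = 8220/1130 = 7.27, y* = 3160/1130 = 2.80.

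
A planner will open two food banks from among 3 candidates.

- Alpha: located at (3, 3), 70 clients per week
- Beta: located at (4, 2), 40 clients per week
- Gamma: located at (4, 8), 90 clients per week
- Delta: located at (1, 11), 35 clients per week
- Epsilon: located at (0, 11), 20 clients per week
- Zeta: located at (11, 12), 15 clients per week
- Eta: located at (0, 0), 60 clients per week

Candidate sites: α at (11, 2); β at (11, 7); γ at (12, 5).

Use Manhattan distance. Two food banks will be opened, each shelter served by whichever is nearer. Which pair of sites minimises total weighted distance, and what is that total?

Evaluate every pair (each demand assigned to the nearer of the two):
  {α, β}: total = 3275
  {α, γ}: total = 3755
  {β, γ}: total = 3815
Best pair: {α, β} with total 3275.

{α, β}, total 3275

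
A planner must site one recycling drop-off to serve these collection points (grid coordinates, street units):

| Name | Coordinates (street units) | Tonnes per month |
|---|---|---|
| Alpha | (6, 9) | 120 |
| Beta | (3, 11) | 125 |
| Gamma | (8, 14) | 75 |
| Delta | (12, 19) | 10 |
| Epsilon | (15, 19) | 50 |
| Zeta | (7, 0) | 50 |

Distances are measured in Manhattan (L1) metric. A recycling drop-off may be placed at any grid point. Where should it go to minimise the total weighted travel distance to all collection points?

(6, 11)

Manhattan distance separates: Σwᵢ(|x−xᵢ|+|y−yᵢ|) = Σwᵢ|x−xᵢ| + Σwᵢ|y−yᵢ|, so x and y are optimised independently as 1-D weighted medians.
Total weight W = 430; half = 215.
x-coordinate, sorted with cumulative weight:
  x=3 (Beta, w=125) cum 125
  x=6 (Alpha, w=120) cum 245  ← median
  x=7 (Zeta, w=50) cum 295
  x=8 (Gamma, w=75) cum 370
  x=12 (Delta, w=10) cum 380
  x=15 (Epsilon, w=50) cum 430
⇒ x* = 6
y-coordinate, sorted with cumulative weight:
  y=0 (Zeta, w=50) cum 50
  y=9 (Alpha, w=120) cum 170
  y=11 (Beta, w=125) cum 295  ← median
  y=14 (Gamma, w=75) cum 370
  y=19 (Delta, w=10) cum 380
  y=19 (Epsilon, w=50) cum 430
⇒ y* = 11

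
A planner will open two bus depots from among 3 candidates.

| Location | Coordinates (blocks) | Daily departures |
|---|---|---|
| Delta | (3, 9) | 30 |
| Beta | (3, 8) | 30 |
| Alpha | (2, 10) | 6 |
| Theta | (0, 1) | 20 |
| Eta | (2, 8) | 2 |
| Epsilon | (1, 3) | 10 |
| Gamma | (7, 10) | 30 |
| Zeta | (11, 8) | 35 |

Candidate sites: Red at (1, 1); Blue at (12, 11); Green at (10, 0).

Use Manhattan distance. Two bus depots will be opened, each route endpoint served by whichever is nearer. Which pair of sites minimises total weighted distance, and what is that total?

{Red, Blue}, total 1006

Evaluate every pair (each demand assigned to the nearer of the two):
  {Red, Blue}: total = 1006
  {Red, Green}: total = 1391
  {Blue, Green}: total = 1442
Best pair: {Red, Blue} with total 1006.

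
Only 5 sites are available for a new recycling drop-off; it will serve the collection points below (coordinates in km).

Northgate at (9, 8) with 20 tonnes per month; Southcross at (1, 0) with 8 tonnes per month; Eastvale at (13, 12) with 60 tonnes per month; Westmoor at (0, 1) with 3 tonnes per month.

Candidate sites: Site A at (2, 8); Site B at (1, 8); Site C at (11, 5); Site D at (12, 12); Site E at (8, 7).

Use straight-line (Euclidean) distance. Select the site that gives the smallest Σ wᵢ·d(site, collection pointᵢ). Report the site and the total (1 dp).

Total weighted distance at each candidate:
  Site A (2, 8): total = 928.6
  Site B (1, 8): total = 1004.2
  Site C (11, 5): total = 633.5
  Site D (12, 12): total = 339.1
  Site E (8, 7): total = 561.7
Minimum is at Site D with total 339.1 km.

Site D, total 339.1 km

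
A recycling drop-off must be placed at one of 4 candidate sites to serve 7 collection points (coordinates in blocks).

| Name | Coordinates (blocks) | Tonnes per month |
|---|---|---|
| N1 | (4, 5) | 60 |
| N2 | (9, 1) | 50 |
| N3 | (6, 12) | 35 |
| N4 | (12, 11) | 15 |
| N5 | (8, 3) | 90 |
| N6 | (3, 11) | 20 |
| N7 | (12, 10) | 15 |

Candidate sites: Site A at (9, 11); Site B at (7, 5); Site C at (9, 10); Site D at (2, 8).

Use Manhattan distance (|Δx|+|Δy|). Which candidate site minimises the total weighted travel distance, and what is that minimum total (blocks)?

Site B, total 1545 blocks

Total weighted distance at each candidate:
  Site A (9, 11): total = 2335
  Site B (7, 5): total = 1545
  Site C (9, 10): total = 2190
  Site D (2, 8): total = 2725
Minimum is at Site B with total 1545 blocks.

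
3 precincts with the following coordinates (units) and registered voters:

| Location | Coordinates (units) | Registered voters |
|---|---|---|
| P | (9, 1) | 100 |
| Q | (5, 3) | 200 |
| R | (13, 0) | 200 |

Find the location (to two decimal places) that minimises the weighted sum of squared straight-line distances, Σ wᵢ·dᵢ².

The minimiser of Σwᵢ‖p−pᵢ‖² is the weighted centroid p* = (Σwᵢpᵢ)/(Σwᵢ).
Σwᵢ = 500.
Σwᵢxᵢ = 100·9 + 200·5 + 200·13 = 4500.
Σwᵢyᵢ = 100·1 + 200·3 + 200·0 = 700.
x* = 4500/500 = 9.00, y* = 700/500 = 1.40.

(9.00, 1.40)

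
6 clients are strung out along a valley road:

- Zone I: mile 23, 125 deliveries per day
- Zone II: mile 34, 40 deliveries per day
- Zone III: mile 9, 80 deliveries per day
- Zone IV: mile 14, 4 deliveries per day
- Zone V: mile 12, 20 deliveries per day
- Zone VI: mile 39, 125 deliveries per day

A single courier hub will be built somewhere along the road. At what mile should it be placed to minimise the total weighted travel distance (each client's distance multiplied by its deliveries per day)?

x = 23

For a sum of weighted absolute distances on a line, the optimum is the weighted median (not the mean). Total weight W = 394; half-weight = 197.
Sort by position and accumulate weight:
  mile 9 (Zone III, w=80) → cum 80
  mile 12 (Zone V, w=20) → cum 100
  mile 14 (Zone IV, w=4) → cum 104
  mile 23 (Zone I, w=125) → cum 229  ≥ 197 → median here
  mile 34 (Zone II, w=40) → cum 269
  mile 39 (Zone VI, w=125) → cum 394
Optimal location: mile 23.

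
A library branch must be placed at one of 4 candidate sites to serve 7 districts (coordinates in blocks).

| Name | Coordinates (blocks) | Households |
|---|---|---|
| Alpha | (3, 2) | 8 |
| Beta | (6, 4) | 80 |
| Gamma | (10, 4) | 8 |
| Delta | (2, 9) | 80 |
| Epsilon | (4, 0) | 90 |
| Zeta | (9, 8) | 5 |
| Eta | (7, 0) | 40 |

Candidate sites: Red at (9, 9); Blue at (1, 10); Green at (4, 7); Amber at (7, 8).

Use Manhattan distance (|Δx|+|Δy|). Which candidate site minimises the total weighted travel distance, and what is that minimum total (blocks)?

Total weighted distance at each candidate:
  Red (9, 9): total = 3057
  Blue (1, 10): total = 3100
  Green (4, 7): total = 1900
  Amber (7, 8): total = 2336
Minimum is at Green with total 1900 blocks.

Green, total 1900 blocks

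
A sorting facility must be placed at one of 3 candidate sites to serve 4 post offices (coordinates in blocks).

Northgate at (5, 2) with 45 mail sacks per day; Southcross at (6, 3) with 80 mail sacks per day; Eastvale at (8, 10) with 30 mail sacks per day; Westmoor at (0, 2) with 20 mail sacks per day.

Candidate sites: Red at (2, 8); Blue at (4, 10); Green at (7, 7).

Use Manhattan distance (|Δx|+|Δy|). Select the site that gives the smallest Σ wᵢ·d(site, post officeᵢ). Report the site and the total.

Green, total 1075 blocks

Total weighted distance at each candidate:
  Red (2, 8): total = 1525
  Blue (4, 10): total = 1485
  Green (7, 7): total = 1075
Minimum is at Green with total 1075 blocks.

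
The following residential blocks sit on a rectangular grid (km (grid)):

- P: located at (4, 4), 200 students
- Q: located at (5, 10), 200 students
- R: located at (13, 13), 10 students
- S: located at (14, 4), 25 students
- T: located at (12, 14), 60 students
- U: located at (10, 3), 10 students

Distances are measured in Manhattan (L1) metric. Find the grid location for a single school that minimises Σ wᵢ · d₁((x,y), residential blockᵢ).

(5, 10)

Manhattan distance separates: Σwᵢ(|x−xᵢ|+|y−yᵢ|) = Σwᵢ|x−xᵢ| + Σwᵢ|y−yᵢ|, so x and y are optimised independently as 1-D weighted medians.
Total weight W = 505; half = 252.5.
x-coordinate, sorted with cumulative weight:
  x=4 (P, w=200) cum 200
  x=5 (Q, w=200) cum 400  ← median
  x=10 (U, w=10) cum 410
  x=12 (T, w=60) cum 470
  x=13 (R, w=10) cum 480
  x=14 (S, w=25) cum 505
⇒ x* = 5
y-coordinate, sorted with cumulative weight:
  y=3 (U, w=10) cum 10
  y=4 (P, w=200) cum 210
  y=4 (S, w=25) cum 235
  y=10 (Q, w=200) cum 435  ← median
  y=13 (R, w=10) cum 445
  y=14 (T, w=60) cum 505
⇒ y* = 10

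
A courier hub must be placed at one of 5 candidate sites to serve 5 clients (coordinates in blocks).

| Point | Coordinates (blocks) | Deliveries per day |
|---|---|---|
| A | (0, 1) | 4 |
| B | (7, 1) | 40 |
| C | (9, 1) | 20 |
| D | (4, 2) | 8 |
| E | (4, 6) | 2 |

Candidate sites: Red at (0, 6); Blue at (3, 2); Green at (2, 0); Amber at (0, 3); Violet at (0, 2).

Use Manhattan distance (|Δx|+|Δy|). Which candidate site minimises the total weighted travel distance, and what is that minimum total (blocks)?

Blue, total 374 blocks

Total weighted distance at each candidate:
  Red (0, 6): total = 852
  Blue (3, 2): total = 374
  Green (2, 0): total = 460
  Amber (0, 3): total = 642
  Violet (0, 2): total = 572
Minimum is at Blue with total 374 blocks.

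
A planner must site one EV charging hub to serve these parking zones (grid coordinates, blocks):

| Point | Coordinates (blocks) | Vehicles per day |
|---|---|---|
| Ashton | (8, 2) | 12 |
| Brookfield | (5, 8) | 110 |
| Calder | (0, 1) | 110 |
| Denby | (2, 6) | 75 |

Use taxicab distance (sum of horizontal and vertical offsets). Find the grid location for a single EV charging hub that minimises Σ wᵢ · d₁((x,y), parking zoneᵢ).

(2, 6)

Manhattan distance separates: Σwᵢ(|x−xᵢ|+|y−yᵢ|) = Σwᵢ|x−xᵢ| + Σwᵢ|y−yᵢ|, so x and y are optimised independently as 1-D weighted medians.
Total weight W = 307; half = 153.5.
x-coordinate, sorted with cumulative weight:
  x=0 (Calder, w=110) cum 110
  x=2 (Denby, w=75) cum 185  ← median
  x=5 (Brookfield, w=110) cum 295
  x=8 (Ashton, w=12) cum 307
⇒ x* = 2
y-coordinate, sorted with cumulative weight:
  y=1 (Calder, w=110) cum 110
  y=2 (Ashton, w=12) cum 122
  y=6 (Denby, w=75) cum 197  ← median
  y=8 (Brookfield, w=110) cum 307
⇒ y* = 6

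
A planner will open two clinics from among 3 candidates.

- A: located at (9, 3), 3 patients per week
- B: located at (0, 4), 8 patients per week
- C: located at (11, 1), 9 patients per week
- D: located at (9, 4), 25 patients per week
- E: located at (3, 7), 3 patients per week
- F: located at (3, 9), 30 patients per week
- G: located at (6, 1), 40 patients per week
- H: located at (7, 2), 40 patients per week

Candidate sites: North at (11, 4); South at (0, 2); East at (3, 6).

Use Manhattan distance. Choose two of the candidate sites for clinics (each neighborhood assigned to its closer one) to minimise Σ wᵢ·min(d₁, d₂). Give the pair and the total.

{North, East}, total 779

Evaluate every pair (each demand assigned to the nearer of the two):
  {North, East}: total = 779
  {North, South}: total = 946
  {South, East}: total = 1004
Best pair: {North, East} with total 779.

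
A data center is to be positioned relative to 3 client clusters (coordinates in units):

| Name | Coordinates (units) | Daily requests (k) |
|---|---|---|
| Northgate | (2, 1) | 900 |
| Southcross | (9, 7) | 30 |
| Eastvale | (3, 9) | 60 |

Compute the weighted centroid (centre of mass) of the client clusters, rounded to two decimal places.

(2.27, 1.67)

The minimiser of Σwᵢ‖p−pᵢ‖² is the weighted centroid p* = (Σwᵢpᵢ)/(Σwᵢ).
Σwᵢ = 990.
Σwᵢxᵢ = 900·2 + 30·9 + 60·3 = 2250.
Σwᵢyᵢ = 900·1 + 30·7 + 60·9 = 1650.
x* = 2250/990 = 2.27, y* = 1650/990 = 1.67.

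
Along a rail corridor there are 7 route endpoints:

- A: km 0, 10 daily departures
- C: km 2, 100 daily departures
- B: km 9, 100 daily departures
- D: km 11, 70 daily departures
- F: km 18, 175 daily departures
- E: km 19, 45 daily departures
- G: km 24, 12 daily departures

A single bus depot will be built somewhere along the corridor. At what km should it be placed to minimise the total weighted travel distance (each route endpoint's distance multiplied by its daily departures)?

For a sum of weighted absolute distances on a line, the optimum is the weighted median (not the mean). Total weight W = 512; half-weight = 256.
Sort by position and accumulate weight:
  km 0 (A, w=10) → cum 10
  km 2 (C, w=100) → cum 110
  km 9 (B, w=100) → cum 210
  km 11 (D, w=70) → cum 280  ≥ 256 → median here
  km 18 (F, w=175) → cum 455
  km 19 (E, w=45) → cum 500
  km 24 (G, w=12) → cum 512
Optimal location: km 11.

x = 11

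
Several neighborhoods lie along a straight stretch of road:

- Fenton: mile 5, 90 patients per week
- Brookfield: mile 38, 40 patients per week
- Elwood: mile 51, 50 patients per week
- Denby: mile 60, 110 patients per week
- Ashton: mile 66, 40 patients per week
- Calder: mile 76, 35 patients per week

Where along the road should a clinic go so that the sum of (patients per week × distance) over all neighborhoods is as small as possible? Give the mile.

x = 60

For a sum of weighted absolute distances on a line, the optimum is the weighted median (not the mean). Total weight W = 365; half-weight = 182.5.
Sort by position and accumulate weight:
  mile 5 (Fenton, w=90) → cum 90
  mile 38 (Brookfield, w=40) → cum 130
  mile 51 (Elwood, w=50) → cum 180
  mile 60 (Denby, w=110) → cum 290  ≥ 182.5 → median here
  mile 66 (Ashton, w=40) → cum 330
  mile 76 (Calder, w=35) → cum 365
Optimal location: mile 60.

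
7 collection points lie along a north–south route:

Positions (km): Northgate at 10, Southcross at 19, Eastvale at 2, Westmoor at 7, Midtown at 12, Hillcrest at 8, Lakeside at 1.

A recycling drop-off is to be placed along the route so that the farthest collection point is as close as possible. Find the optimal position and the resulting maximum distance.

The 1-center on a line is the midpoint of the two extreme points: leftmost at 1, rightmost at 19.
Optimal location = (1 + 19)/2 = 10; maximum distance = (19 − 1)/2 = 9.

location 10, max distance 9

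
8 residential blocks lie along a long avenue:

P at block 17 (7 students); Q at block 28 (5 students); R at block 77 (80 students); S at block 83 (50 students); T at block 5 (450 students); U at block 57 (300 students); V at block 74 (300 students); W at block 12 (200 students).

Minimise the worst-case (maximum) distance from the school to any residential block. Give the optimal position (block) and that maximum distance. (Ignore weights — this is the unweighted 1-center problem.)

location 44, max distance 39

The 1-center on a line is the midpoint of the two extreme points: leftmost at 5, rightmost at 83.
Optimal location = (5 + 83)/2 = 44; maximum distance = (83 − 5)/2 = 39.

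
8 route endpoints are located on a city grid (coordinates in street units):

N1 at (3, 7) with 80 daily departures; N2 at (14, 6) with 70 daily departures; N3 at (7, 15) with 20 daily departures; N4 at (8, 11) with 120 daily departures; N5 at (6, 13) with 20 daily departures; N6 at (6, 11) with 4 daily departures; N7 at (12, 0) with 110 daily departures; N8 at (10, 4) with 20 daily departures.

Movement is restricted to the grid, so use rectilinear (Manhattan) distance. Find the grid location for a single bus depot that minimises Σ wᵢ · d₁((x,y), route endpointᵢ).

Manhattan distance separates: Σwᵢ(|x−xᵢ|+|y−yᵢ|) = Σwᵢ|x−xᵢ| + Σwᵢ|y−yᵢ|, so x and y are optimised independently as 1-D weighted medians.
Total weight W = 444; half = 222.
x-coordinate, sorted with cumulative weight:
  x=3 (N1, w=80) cum 80
  x=6 (N5, w=20) cum 100
  x=6 (N6, w=4) cum 104
  x=7 (N3, w=20) cum 124
  x=8 (N4, w=120) cum 244  ← median
  x=10 (N8, w=20) cum 264
  x=12 (N7, w=110) cum 374
  x=14 (N2, w=70) cum 444
⇒ x* = 8
y-coordinate, sorted with cumulative weight:
  y=0 (N7, w=110) cum 110
  y=4 (N8, w=20) cum 130
  y=6 (N2, w=70) cum 200
  y=7 (N1, w=80) cum 280  ← median
  y=11 (N4, w=120) cum 400
  y=11 (N6, w=4) cum 404
  y=13 (N5, w=20) cum 424
  y=15 (N3, w=20) cum 444
⇒ y* = 7

(8, 7)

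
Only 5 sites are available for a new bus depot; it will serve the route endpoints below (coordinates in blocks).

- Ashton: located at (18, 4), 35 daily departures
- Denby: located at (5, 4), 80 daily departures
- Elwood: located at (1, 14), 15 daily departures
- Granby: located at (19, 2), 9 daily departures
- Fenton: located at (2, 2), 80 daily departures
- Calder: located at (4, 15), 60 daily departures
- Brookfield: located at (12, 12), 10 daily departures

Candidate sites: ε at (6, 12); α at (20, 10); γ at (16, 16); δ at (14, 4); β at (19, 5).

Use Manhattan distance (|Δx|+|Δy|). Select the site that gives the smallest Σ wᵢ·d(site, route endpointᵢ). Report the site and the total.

ε, total 3212 blocks

Total weighted distance at each candidate:
  ε (6, 12): total = 3212
  α (20, 10): total = 5826
  γ (16, 16): total = 5838
  δ (14, 4): total = 3748
  β (19, 5): total = 4942
Minimum is at ε with total 3212 blocks.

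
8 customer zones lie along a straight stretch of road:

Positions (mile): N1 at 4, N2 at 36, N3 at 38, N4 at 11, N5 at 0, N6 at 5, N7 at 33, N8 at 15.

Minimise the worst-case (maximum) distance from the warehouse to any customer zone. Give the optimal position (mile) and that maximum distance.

location 19, max distance 19

The 1-center on a line is the midpoint of the two extreme points: leftmost at 0, rightmost at 38.
Optimal location = (0 + 38)/2 = 19; maximum distance = (38 − 0)/2 = 19.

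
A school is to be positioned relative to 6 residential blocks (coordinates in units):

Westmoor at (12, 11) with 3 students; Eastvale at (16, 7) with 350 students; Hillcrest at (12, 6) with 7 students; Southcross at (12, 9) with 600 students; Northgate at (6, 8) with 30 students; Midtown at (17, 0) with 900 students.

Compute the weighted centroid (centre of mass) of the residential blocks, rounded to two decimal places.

The minimiser of Σwᵢ‖p−pᵢ‖² is the weighted centroid p* = (Σwᵢpᵢ)/(Σwᵢ).
Σwᵢ = 1890.
Σwᵢxᵢ = 3·12 + 350·16 + 7·12 + 600·12 + 30·6 + 900·17 = 28400.
Σwᵢyᵢ = 3·11 + 350·7 + 7·6 + 600·9 + 30·8 + 900·0 = 8165.
x* = 28400/1890 = 15.03, y* = 8165/1890 = 4.32.

(15.03, 4.32)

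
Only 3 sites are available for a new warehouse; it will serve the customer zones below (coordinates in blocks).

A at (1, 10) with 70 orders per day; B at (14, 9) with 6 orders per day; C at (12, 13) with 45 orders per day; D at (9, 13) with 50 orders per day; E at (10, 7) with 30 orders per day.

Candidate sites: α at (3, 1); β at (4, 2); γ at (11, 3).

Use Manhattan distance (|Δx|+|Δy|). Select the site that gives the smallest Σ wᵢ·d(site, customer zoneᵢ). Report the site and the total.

Total weighted distance at each candidate:
  α (3, 1): total = 3119
  β (4, 2): total = 2857
  γ (11, 3): total = 2489
Minimum is at γ with total 2489 blocks.

γ, total 2489 blocks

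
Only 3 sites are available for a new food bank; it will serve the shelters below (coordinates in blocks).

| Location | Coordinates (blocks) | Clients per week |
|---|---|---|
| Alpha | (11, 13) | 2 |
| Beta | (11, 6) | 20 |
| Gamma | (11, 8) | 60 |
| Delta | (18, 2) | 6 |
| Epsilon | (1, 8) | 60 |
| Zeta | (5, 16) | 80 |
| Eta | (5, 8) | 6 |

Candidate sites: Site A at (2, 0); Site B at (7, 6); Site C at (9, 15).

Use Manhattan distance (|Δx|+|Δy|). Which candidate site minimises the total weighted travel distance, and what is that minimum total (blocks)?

Total weighted distance at each candidate:
  Site A (2, 0): total = 3598
  Site B (7, 6): total = 2016
  Site C (9, 15): total = 2266
Minimum is at Site B with total 2016 blocks.

Site B, total 2016 blocks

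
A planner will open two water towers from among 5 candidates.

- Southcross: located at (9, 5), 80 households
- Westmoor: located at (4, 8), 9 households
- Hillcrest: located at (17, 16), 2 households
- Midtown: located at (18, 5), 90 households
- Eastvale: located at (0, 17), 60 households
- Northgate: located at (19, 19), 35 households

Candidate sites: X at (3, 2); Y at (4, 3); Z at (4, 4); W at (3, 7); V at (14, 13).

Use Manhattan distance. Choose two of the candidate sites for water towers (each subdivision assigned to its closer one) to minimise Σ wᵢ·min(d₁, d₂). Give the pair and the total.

Evaluate every pair (each demand assigned to the nearer of the two):
  {W, V}: total = 2915
  {Z, V}: total = 3013
  {Y, V}: total = 3162
  {X, V}: total = 3340
  {Z, W}: total = 3654
  {Y, W}: total = 3824
  {X, Z}: total = 3986
  {Y, Z}: total = 3986
  {X, W}: total = 3994
  {X, Y}: total = 4262
Best pair: {W, V} with total 2915.

{W, V}, total 2915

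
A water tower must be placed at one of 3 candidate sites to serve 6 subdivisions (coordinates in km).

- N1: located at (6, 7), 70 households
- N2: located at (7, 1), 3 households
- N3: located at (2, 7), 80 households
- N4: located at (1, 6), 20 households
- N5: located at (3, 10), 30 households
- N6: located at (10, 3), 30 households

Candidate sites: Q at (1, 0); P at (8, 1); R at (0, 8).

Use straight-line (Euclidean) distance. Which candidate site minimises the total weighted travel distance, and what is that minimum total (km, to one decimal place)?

Total weighted distance at each candidate:
  Q (1, 0): total = 1896.6
  P (8, 1): total = 1690.3
  R (0, 8): total = 1122.7
Minimum is at R with total 1122.7 km.

R, total 1122.7 km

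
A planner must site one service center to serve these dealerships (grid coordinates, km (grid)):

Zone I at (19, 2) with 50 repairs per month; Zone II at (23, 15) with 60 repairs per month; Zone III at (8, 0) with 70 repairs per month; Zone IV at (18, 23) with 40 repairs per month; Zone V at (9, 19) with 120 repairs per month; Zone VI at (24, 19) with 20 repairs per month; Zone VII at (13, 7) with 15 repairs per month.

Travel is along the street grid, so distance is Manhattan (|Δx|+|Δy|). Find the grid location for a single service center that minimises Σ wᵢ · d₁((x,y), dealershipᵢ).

(9, 15)

Manhattan distance separates: Σwᵢ(|x−xᵢ|+|y−yᵢ|) = Σwᵢ|x−xᵢ| + Σwᵢ|y−yᵢ|, so x and y are optimised independently as 1-D weighted medians.
Total weight W = 375; half = 187.5.
x-coordinate, sorted with cumulative weight:
  x=8 (Zone III, w=70) cum 70
  x=9 (Zone V, w=120) cum 190  ← median
  x=13 (Zone VII, w=15) cum 205
  x=18 (Zone IV, w=40) cum 245
  x=19 (Zone I, w=50) cum 295
  x=23 (Zone II, w=60) cum 355
  x=24 (Zone VI, w=20) cum 375
⇒ x* = 9
y-coordinate, sorted with cumulative weight:
  y=0 (Zone III, w=70) cum 70
  y=2 (Zone I, w=50) cum 120
  y=7 (Zone VII, w=15) cum 135
  y=15 (Zone II, w=60) cum 195  ← median
  y=19 (Zone V, w=120) cum 315
  y=19 (Zone VI, w=20) cum 335
  y=23 (Zone IV, w=40) cum 375
⇒ y* = 15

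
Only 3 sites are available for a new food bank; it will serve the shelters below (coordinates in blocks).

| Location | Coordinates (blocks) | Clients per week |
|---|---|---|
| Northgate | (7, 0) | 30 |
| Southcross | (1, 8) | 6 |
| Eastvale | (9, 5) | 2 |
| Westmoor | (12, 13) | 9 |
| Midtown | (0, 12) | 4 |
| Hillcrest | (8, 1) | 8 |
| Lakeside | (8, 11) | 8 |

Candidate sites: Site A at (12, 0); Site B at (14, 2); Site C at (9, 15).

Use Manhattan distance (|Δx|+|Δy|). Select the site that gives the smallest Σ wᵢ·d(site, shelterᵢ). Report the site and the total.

Site A, total 653 blocks

Total weighted distance at each candidate:
  Site A (12, 0): total = 653
  Site B (14, 2): total = 789
  Site C (9, 15): total = 873
Minimum is at Site A with total 653 blocks.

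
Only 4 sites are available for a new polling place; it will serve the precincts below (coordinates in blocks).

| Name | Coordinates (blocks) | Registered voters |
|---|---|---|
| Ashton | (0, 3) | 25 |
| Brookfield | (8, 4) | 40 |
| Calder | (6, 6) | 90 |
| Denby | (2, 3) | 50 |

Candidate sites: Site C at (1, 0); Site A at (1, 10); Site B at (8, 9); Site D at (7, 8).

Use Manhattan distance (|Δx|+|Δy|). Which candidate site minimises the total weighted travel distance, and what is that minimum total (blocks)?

Total weighted distance at each candidate:
  Site C (1, 0): total = 1730
  Site A (1, 10): total = 1930
  Site B (8, 9): total = 1600
  Site D (7, 8): total = 1270
Minimum is at Site D with total 1270 blocks.

Site D, total 1270 blocks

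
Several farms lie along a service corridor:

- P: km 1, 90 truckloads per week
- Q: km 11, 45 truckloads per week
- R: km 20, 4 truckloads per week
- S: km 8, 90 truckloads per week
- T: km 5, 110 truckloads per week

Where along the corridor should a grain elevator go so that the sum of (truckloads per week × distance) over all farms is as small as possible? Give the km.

For a sum of weighted absolute distances on a line, the optimum is the weighted median (not the mean). Total weight W = 339; half-weight = 169.5.
Sort by position and accumulate weight:
  km 1 (P, w=90) → cum 90
  km 5 (T, w=110) → cum 200  ≥ 169.5 → median here
  km 8 (S, w=90) → cum 290
  km 11 (Q, w=45) → cum 335
  km 20 (R, w=4) → cum 339
Optimal location: km 5.

x = 5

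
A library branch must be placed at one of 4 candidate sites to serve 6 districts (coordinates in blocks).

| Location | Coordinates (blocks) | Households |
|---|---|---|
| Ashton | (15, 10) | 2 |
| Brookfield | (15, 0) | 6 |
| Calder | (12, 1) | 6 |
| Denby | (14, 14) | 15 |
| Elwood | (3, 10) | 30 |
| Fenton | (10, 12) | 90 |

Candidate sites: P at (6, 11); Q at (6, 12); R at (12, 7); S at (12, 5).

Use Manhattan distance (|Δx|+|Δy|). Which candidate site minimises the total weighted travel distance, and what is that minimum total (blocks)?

Total weighted distance at each candidate:
  P (6, 11): total = 971
  Q (6, 12): total = 910
  R (12, 7): total = 1233
  S (12, 5): total = 1483
Minimum is at Q with total 910 blocks.

Q, total 910 blocks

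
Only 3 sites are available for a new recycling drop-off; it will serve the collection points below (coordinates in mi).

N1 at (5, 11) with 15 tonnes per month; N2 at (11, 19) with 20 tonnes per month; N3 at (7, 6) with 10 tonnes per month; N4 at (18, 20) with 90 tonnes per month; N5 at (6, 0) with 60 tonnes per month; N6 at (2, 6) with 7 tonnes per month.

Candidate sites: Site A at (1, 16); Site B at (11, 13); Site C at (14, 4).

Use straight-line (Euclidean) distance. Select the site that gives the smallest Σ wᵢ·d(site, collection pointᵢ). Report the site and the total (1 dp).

Total weighted distance at each candidate:
  Site A (1, 16): total = 3069.4
  Site B (11, 13): total = 2102.0
  Site C (14, 4): total = 2655.9
Minimum is at Site B with total 2102.0 mi.

Site B, total 2102.0 mi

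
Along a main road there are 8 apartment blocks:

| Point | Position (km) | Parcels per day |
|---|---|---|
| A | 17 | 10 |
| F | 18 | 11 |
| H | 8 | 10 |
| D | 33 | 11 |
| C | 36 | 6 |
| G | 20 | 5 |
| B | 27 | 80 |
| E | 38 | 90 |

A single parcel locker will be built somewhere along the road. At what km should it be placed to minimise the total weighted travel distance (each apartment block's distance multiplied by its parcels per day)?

x = 27

For a sum of weighted absolute distances on a line, the optimum is the weighted median (not the mean). Total weight W = 223; half-weight = 111.5.
Sort by position and accumulate weight:
  km 8 (H, w=10) → cum 10
  km 17 (A, w=10) → cum 20
  km 18 (F, w=11) → cum 31
  km 20 (G, w=5) → cum 36
  km 27 (B, w=80) → cum 116  ≥ 111.5 → median here
  km 33 (D, w=11) → cum 127
  km 36 (C, w=6) → cum 133
  km 38 (E, w=90) → cum 223
Optimal location: km 27.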